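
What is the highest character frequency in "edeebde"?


Input: edeebde
Character counts:
  'b': 1
  'd': 2
  'e': 4
Maximum frequency: 4

4


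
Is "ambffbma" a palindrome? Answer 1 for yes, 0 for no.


Input: ambffbma
Reversed: ambffbma
  Compare pos 0 ('a') with pos 7 ('a'): match
  Compare pos 1 ('m') with pos 6 ('m'): match
  Compare pos 2 ('b') with pos 5 ('b'): match
  Compare pos 3 ('f') with pos 4 ('f'): match
Result: palindrome

1


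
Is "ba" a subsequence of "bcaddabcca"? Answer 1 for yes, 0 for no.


Check if "ba" is a subsequence of "bcaddabcca"
Greedy scan:
  Position 0 ('b'): matches sub[0] = 'b'
  Position 1 ('c'): no match needed
  Position 2 ('a'): matches sub[1] = 'a'
  Position 3 ('d'): no match needed
  Position 4 ('d'): no match needed
  Position 5 ('a'): no match needed
  Position 6 ('b'): no match needed
  Position 7 ('c'): no match needed
  Position 8 ('c'): no match needed
  Position 9 ('a'): no match needed
All 2 characters matched => is a subsequence

1


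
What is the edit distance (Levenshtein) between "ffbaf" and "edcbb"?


Computing edit distance: "ffbaf" -> "edcbb"
DP table:
           e    d    c    b    b
      0    1    2    3    4    5
  f   1    1    2    3    4    5
  f   2    2    2    3    4    5
  b   3    3    3    3    3    4
  a   4    4    4    4    4    4
  f   5    5    5    5    5    5
Edit distance = dp[5][5] = 5

5


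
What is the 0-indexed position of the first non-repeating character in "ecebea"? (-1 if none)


Input: ecebea
Character frequencies:
  'a': 1
  'b': 1
  'c': 1
  'e': 3
Scanning left to right for freq == 1:
  Position 0 ('e'): freq=3, skip
  Position 1 ('c'): unique! => answer = 1

1


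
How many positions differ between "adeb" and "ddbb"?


Comparing "adeb" and "ddbb" position by position:
  Position 0: 'a' vs 'd' => DIFFER
  Position 1: 'd' vs 'd' => same
  Position 2: 'e' vs 'b' => DIFFER
  Position 3: 'b' vs 'b' => same
Positions that differ: 2

2


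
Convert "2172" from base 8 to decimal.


Input: "2172" in base 8
Positional expansion:
  Digit '2' (value 2) x 8^3 = 1024
  Digit '1' (value 1) x 8^2 = 64
  Digit '7' (value 7) x 8^1 = 56
  Digit '2' (value 2) x 8^0 = 2
Sum = 1146

1146


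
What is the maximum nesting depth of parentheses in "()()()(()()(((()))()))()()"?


Input: "()()()(()()(((()))()))()()"
Tracking depth:
  Position 0 '(': depth becomes 1
  Position 1 ')': depth becomes 0
  Position 2 '(': depth becomes 1
  Position 3 ')': depth becomes 0
  Position 4 '(': depth becomes 1
  Position 5 ')': depth becomes 0
  Position 6 '(': depth becomes 1
  Position 7 '(': depth becomes 2
  Position 8 ')': depth becomes 1
  Position 9 '(': depth becomes 2
  Position 10 ')': depth becomes 1
  Position 11 '(': depth becomes 2
  Position 12 '(': depth becomes 3
  Position 13 '(': depth becomes 4
  Position 14 '(': depth becomes 5
  Position 15 ')': depth becomes 4
  Position 16 ')': depth becomes 3
  Position 17 ')': depth becomes 2
  Position 18 '(': depth becomes 3
  Position 19 ')': depth becomes 2
  Position 20 ')': depth becomes 1
  Position 21 ')': depth becomes 0
  Position 22 '(': depth becomes 1
  Position 23 ')': depth becomes 0
  Position 24 '(': depth becomes 1
  Position 25 ')': depth becomes 0
Maximum depth reached: 5

5


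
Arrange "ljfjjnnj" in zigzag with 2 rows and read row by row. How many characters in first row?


Zigzag "ljfjjnnj" into 2 rows:
Placing characters:
  'l' => row 0
  'j' => row 1
  'f' => row 0
  'j' => row 1
  'j' => row 0
  'n' => row 1
  'n' => row 0
  'j' => row 1
Rows:
  Row 0: "lfjn"
  Row 1: "jjnj"
First row length: 4

4


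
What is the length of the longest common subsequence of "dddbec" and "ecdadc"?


LCS of "dddbec" and "ecdadc"
DP table:
           e    c    d    a    d    c
      0    0    0    0    0    0    0
  d   0    0    0    1    1    1    1
  d   0    0    0    1    1    2    2
  d   0    0    0    1    1    2    2
  b   0    0    0    1    1    2    2
  e   0    1    1    1    1    2    2
  c   0    1    2    2    2    2    3
LCS length = dp[6][6] = 3

3


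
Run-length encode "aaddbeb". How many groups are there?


Input: aaddbeb
Scanning for consecutive runs:
  Group 1: 'a' x 2 (positions 0-1)
  Group 2: 'd' x 2 (positions 2-3)
  Group 3: 'b' x 1 (positions 4-4)
  Group 4: 'e' x 1 (positions 5-5)
  Group 5: 'b' x 1 (positions 6-6)
Total groups: 5

5


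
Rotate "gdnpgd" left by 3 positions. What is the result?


Input: "gdnpgd", rotate left by 3
First 3 characters: "gdn"
Remaining characters: "pgd"
Concatenate remaining + first: "pgd" + "gdn" = "pgdgdn"

pgdgdn


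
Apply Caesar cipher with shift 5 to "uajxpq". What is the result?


Caesar cipher: shift "uajxpq" by 5
  'u' (pos 20) + 5 = pos 25 = 'z'
  'a' (pos 0) + 5 = pos 5 = 'f'
  'j' (pos 9) + 5 = pos 14 = 'o'
  'x' (pos 23) + 5 = pos 2 = 'c'
  'p' (pos 15) + 5 = pos 20 = 'u'
  'q' (pos 16) + 5 = pos 21 = 'v'
Result: zfocuv

zfocuv


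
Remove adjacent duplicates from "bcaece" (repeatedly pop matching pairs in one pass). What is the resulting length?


Input: bcaece
Stack-based adjacent duplicate removal:
  Read 'b': push. Stack: b
  Read 'c': push. Stack: bc
  Read 'a': push. Stack: bca
  Read 'e': push. Stack: bcae
  Read 'c': push. Stack: bcaec
  Read 'e': push. Stack: bcaece
Final stack: "bcaece" (length 6)

6


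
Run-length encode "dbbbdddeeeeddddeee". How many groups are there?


Input: dbbbdddeeeeddddeee
Scanning for consecutive runs:
  Group 1: 'd' x 1 (positions 0-0)
  Group 2: 'b' x 3 (positions 1-3)
  Group 3: 'd' x 3 (positions 4-6)
  Group 4: 'e' x 4 (positions 7-10)
  Group 5: 'd' x 4 (positions 11-14)
  Group 6: 'e' x 3 (positions 15-17)
Total groups: 6

6


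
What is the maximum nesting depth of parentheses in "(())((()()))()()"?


Input: "(())((()()))()()"
Tracking depth:
  Position 0 '(': depth becomes 1
  Position 1 '(': depth becomes 2
  Position 2 ')': depth becomes 1
  Position 3 ')': depth becomes 0
  Position 4 '(': depth becomes 1
  Position 5 '(': depth becomes 2
  Position 6 '(': depth becomes 3
  Position 7 ')': depth becomes 2
  Position 8 '(': depth becomes 3
  Position 9 ')': depth becomes 2
  Position 10 ')': depth becomes 1
  Position 11 ')': depth becomes 0
  Position 12 '(': depth becomes 1
  Position 13 ')': depth becomes 0
  Position 14 '(': depth becomes 1
  Position 15 ')': depth becomes 0
Maximum depth reached: 3

3


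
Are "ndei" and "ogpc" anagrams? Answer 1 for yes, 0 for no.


Strings: "ndei", "ogpc"
Sorted first:  dein
Sorted second: cgop
Differ at position 0: 'd' vs 'c' => not anagrams

0


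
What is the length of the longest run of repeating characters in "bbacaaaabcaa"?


Input: "bbacaaaabcaa"
Scanning for longest run:
  Position 1 ('b'): continues run of 'b', length=2
  Position 2 ('a'): new char, reset run to 1
  Position 3 ('c'): new char, reset run to 1
  Position 4 ('a'): new char, reset run to 1
  Position 5 ('a'): continues run of 'a', length=2
  Position 6 ('a'): continues run of 'a', length=3
  Position 7 ('a'): continues run of 'a', length=4
  Position 8 ('b'): new char, reset run to 1
  Position 9 ('c'): new char, reset run to 1
  Position 10 ('a'): new char, reset run to 1
  Position 11 ('a'): continues run of 'a', length=2
Longest run: 'a' with length 4

4


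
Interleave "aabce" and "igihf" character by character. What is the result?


Interleaving "aabce" and "igihf":
  Position 0: 'a' from first, 'i' from second => "ai"
  Position 1: 'a' from first, 'g' from second => "ag"
  Position 2: 'b' from first, 'i' from second => "bi"
  Position 3: 'c' from first, 'h' from second => "ch"
  Position 4: 'e' from first, 'f' from second => "ef"
Result: aiagbichef

aiagbichef


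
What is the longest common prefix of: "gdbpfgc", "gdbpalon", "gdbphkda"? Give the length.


Words: gdbpfgc, gdbpalon, gdbphkda
  Position 0: all 'g' => match
  Position 1: all 'd' => match
  Position 2: all 'b' => match
  Position 3: all 'p' => match
  Position 4: ('f', 'a', 'h') => mismatch, stop
LCP = "gdbp" (length 4)

4


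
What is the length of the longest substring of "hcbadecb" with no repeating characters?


Input: "hcbadecb"
Sliding window (track last position of each char):
  Position 0 ('h'): window [0,0] length 1 -- new best
  Position 1 ('c'): window [0,1] length 2 -- new best
  Position 2 ('b'): window [0,2] length 3 -- new best
  Position 3 ('a'): window [0,3] length 4 -- new best
  Position 4 ('d'): window [0,4] length 5 -- new best
  Position 5 ('e'): window [0,5] length 6 -- new best
  Position 6 ('c'): repeat (last at 1), move window start to 2
  Position 6 ('c'): window [2,6] length 5
  Position 7 ('b'): repeat (last at 2), move window start to 3
  Position 7 ('b'): window [3,7] length 5
Longest substring with no repeats: "hcbade" with length 6

6


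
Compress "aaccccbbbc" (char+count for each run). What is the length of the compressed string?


Input: aaccccbbbc
Runs:
  'a' x 2 => "a2"
  'c' x 4 => "c4"
  'b' x 3 => "b3"
  'c' x 1 => "c1"
Compressed: "a2c4b3c1"
Compressed length: 8

8


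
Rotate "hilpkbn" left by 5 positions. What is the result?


Input: "hilpkbn", rotate left by 5
First 5 characters: "hilpk"
Remaining characters: "bn"
Concatenate remaining + first: "bn" + "hilpk" = "bnhilpk"

bnhilpk


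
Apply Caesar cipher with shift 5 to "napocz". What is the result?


Caesar cipher: shift "napocz" by 5
  'n' (pos 13) + 5 = pos 18 = 's'
  'a' (pos 0) + 5 = pos 5 = 'f'
  'p' (pos 15) + 5 = pos 20 = 'u'
  'o' (pos 14) + 5 = pos 19 = 't'
  'c' (pos 2) + 5 = pos 7 = 'h'
  'z' (pos 25) + 5 = pos 4 = 'e'
Result: sfuthe

sfuthe


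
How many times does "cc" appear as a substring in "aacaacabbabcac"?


Searching for "cc" in "aacaacabbabcac"
Scanning each position:
  Position 0: "aa" => no
  Position 1: "ac" => no
  Position 2: "ca" => no
  Position 3: "aa" => no
  Position 4: "ac" => no
  Position 5: "ca" => no
  Position 6: "ab" => no
  Position 7: "bb" => no
  Position 8: "ba" => no
  Position 9: "ab" => no
  Position 10: "bc" => no
  Position 11: "ca" => no
  Position 12: "ac" => no
Total occurrences: 0

0


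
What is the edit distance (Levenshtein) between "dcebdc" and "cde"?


Computing edit distance: "dcebdc" -> "cde"
DP table:
           c    d    e
      0    1    2    3
  d   1    1    1    2
  c   2    1    2    2
  e   3    2    2    2
  b   4    3    3    3
  d   5    4    3    4
  c   6    5    4    4
Edit distance = dp[6][3] = 4

4


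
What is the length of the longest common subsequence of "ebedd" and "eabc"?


LCS of "ebedd" and "eabc"
DP table:
           e    a    b    c
      0    0    0    0    0
  e   0    1    1    1    1
  b   0    1    1    2    2
  e   0    1    1    2    2
  d   0    1    1    2    2
  d   0    1    1    2    2
LCS length = dp[5][4] = 2

2


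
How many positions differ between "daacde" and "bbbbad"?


Comparing "daacde" and "bbbbad" position by position:
  Position 0: 'd' vs 'b' => DIFFER
  Position 1: 'a' vs 'b' => DIFFER
  Position 2: 'a' vs 'b' => DIFFER
  Position 3: 'c' vs 'b' => DIFFER
  Position 4: 'd' vs 'a' => DIFFER
  Position 5: 'e' vs 'd' => DIFFER
Positions that differ: 6

6


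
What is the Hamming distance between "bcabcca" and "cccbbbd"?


Comparing "bcabcca" and "cccbbbd" position by position:
  Position 0: 'b' vs 'c' => differ
  Position 1: 'c' vs 'c' => same
  Position 2: 'a' vs 'c' => differ
  Position 3: 'b' vs 'b' => same
  Position 4: 'c' vs 'b' => differ
  Position 5: 'c' vs 'b' => differ
  Position 6: 'a' vs 'd' => differ
Total differences (Hamming distance): 5

5


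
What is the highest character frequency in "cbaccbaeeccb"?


Input: cbaccbaeeccb
Character counts:
  'a': 2
  'b': 3
  'c': 5
  'e': 2
Maximum frequency: 5

5


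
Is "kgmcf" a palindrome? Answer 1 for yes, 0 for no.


Input: kgmcf
Reversed: fcmgk
  Compare pos 0 ('k') with pos 4 ('f'): MISMATCH
  Compare pos 1 ('g') with pos 3 ('c'): MISMATCH
Result: not a palindrome

0


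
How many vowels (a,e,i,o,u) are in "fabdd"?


Input: fabdd
Checking each character:
  'f' at position 0: consonant
  'a' at position 1: vowel (running total: 1)
  'b' at position 2: consonant
  'd' at position 3: consonant
  'd' at position 4: consonant
Total vowels: 1

1


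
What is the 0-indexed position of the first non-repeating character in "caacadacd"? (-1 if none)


Input: caacadacd
Character frequencies:
  'a': 4
  'c': 3
  'd': 2
Scanning left to right for freq == 1:
  Position 0 ('c'): freq=3, skip
  Position 1 ('a'): freq=4, skip
  Position 2 ('a'): freq=4, skip
  Position 3 ('c'): freq=3, skip
  Position 4 ('a'): freq=4, skip
  Position 5 ('d'): freq=2, skip
  Position 6 ('a'): freq=4, skip
  Position 7 ('c'): freq=3, skip
  Position 8 ('d'): freq=2, skip
  No unique character found => answer = -1

-1


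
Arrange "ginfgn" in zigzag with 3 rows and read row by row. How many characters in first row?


Zigzag "ginfgn" into 3 rows:
Placing characters:
  'g' => row 0
  'i' => row 1
  'n' => row 2
  'f' => row 1
  'g' => row 0
  'n' => row 1
Rows:
  Row 0: "gg"
  Row 1: "ifn"
  Row 2: "n"
First row length: 2

2


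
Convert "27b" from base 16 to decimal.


Input: "27b" in base 16
Positional expansion:
  Digit '2' (value 2) x 16^2 = 512
  Digit '7' (value 7) x 16^1 = 112
  Digit 'b' (value 11) x 16^0 = 11
Sum = 635

635


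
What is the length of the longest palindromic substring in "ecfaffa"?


Input: "ecfaffa"
Checking substrings for palindromes:
  [3:7] "affa" (len 4) => palindrome
  [2:5] "faf" (len 3) => palindrome
  [4:6] "ff" (len 2) => palindrome
Longest palindromic substring: "affa" with length 4

4


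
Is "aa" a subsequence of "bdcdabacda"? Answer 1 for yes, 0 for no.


Check if "aa" is a subsequence of "bdcdabacda"
Greedy scan:
  Position 0 ('b'): no match needed
  Position 1 ('d'): no match needed
  Position 2 ('c'): no match needed
  Position 3 ('d'): no match needed
  Position 4 ('a'): matches sub[0] = 'a'
  Position 5 ('b'): no match needed
  Position 6 ('a'): matches sub[1] = 'a'
  Position 7 ('c'): no match needed
  Position 8 ('d'): no match needed
  Position 9 ('a'): no match needed
All 2 characters matched => is a subsequence

1


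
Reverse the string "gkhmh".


Input: gkhmh
Reading characters right to left:
  Position 4: 'h'
  Position 3: 'm'
  Position 2: 'h'
  Position 1: 'k'
  Position 0: 'g'
Reversed: hmhkg

hmhkg


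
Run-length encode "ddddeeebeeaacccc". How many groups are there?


Input: ddddeeebeeaacccc
Scanning for consecutive runs:
  Group 1: 'd' x 4 (positions 0-3)
  Group 2: 'e' x 3 (positions 4-6)
  Group 3: 'b' x 1 (positions 7-7)
  Group 4: 'e' x 2 (positions 8-9)
  Group 5: 'a' x 2 (positions 10-11)
  Group 6: 'c' x 4 (positions 12-15)
Total groups: 6

6


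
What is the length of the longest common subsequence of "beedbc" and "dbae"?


LCS of "beedbc" and "dbae"
DP table:
           d    b    a    e
      0    0    0    0    0
  b   0    0    1    1    1
  e   0    0    1    1    2
  e   0    0    1    1    2
  d   0    1    1    1    2
  b   0    1    2    2    2
  c   0    1    2    2    2
LCS length = dp[6][4] = 2

2


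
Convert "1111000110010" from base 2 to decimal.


Input: "1111000110010" in base 2
Positional expansion:
  Digit '1' (value 1) x 2^12 = 4096
  Digit '1' (value 1) x 2^11 = 2048
  Digit '1' (value 1) x 2^10 = 1024
  Digit '1' (value 1) x 2^9 = 512
  Digit '0' (value 0) x 2^8 = 0
  Digit '0' (value 0) x 2^7 = 0
  Digit '0' (value 0) x 2^6 = 0
  Digit '1' (value 1) x 2^5 = 32
  Digit '1' (value 1) x 2^4 = 16
  Digit '0' (value 0) x 2^3 = 0
  Digit '0' (value 0) x 2^2 = 0
  Digit '1' (value 1) x 2^1 = 2
  Digit '0' (value 0) x 2^0 = 0
Sum = 7730

7730


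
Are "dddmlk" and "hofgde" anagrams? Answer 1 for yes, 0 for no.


Strings: "dddmlk", "hofgde"
Sorted first:  dddklm
Sorted second: defgho
Differ at position 1: 'd' vs 'e' => not anagrams

0


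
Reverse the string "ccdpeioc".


Input: ccdpeioc
Reading characters right to left:
  Position 7: 'c'
  Position 6: 'o'
  Position 5: 'i'
  Position 4: 'e'
  Position 3: 'p'
  Position 2: 'd'
  Position 1: 'c'
  Position 0: 'c'
Reversed: coiepdcc

coiepdcc


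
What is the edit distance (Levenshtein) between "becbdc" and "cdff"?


Computing edit distance: "becbdc" -> "cdff"
DP table:
           c    d    f    f
      0    1    2    3    4
  b   1    1    2    3    4
  e   2    2    2    3    4
  c   3    2    3    3    4
  b   4    3    3    4    4
  d   5    4    3    4    5
  c   6    5    4    4    5
Edit distance = dp[6][4] = 5

5


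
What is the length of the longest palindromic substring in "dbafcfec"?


Input: "dbafcfec"
Checking substrings for palindromes:
  [3:6] "fcf" (len 3) => palindrome
Longest palindromic substring: "fcf" with length 3

3


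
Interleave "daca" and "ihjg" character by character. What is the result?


Interleaving "daca" and "ihjg":
  Position 0: 'd' from first, 'i' from second => "di"
  Position 1: 'a' from first, 'h' from second => "ah"
  Position 2: 'c' from first, 'j' from second => "cj"
  Position 3: 'a' from first, 'g' from second => "ag"
Result: diahcjag

diahcjag


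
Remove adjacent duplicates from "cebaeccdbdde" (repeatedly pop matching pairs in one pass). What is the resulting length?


Input: cebaeccdbdde
Stack-based adjacent duplicate removal:
  Read 'c': push. Stack: c
  Read 'e': push. Stack: ce
  Read 'b': push. Stack: ceb
  Read 'a': push. Stack: ceba
  Read 'e': push. Stack: cebae
  Read 'c': push. Stack: cebaec
  Read 'c': matches stack top 'c' => pop. Stack: cebae
  Read 'd': push. Stack: cebaed
  Read 'b': push. Stack: cebaedb
  Read 'd': push. Stack: cebaedbd
  Read 'd': matches stack top 'd' => pop. Stack: cebaedb
  Read 'e': push. Stack: cebaedbe
Final stack: "cebaedbe" (length 8)

8


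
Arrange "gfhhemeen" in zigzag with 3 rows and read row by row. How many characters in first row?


Zigzag "gfhhemeen" into 3 rows:
Placing characters:
  'g' => row 0
  'f' => row 1
  'h' => row 2
  'h' => row 1
  'e' => row 0
  'm' => row 1
  'e' => row 2
  'e' => row 1
  'n' => row 0
Rows:
  Row 0: "gen"
  Row 1: "fhme"
  Row 2: "he"
First row length: 3

3


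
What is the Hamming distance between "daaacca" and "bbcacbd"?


Comparing "daaacca" and "bbcacbd" position by position:
  Position 0: 'd' vs 'b' => differ
  Position 1: 'a' vs 'b' => differ
  Position 2: 'a' vs 'c' => differ
  Position 3: 'a' vs 'a' => same
  Position 4: 'c' vs 'c' => same
  Position 5: 'c' vs 'b' => differ
  Position 6: 'a' vs 'd' => differ
Total differences (Hamming distance): 5

5


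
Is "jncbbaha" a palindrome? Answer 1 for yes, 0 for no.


Input: jncbbaha
Reversed: ahabbcnj
  Compare pos 0 ('j') with pos 7 ('a'): MISMATCH
  Compare pos 1 ('n') with pos 6 ('h'): MISMATCH
  Compare pos 2 ('c') with pos 5 ('a'): MISMATCH
  Compare pos 3 ('b') with pos 4 ('b'): match
Result: not a palindrome

0


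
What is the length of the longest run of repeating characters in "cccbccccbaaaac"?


Input: "cccbccccbaaaac"
Scanning for longest run:
  Position 1 ('c'): continues run of 'c', length=2
  Position 2 ('c'): continues run of 'c', length=3
  Position 3 ('b'): new char, reset run to 1
  Position 4 ('c'): new char, reset run to 1
  Position 5 ('c'): continues run of 'c', length=2
  Position 6 ('c'): continues run of 'c', length=3
  Position 7 ('c'): continues run of 'c', length=4
  Position 8 ('b'): new char, reset run to 1
  Position 9 ('a'): new char, reset run to 1
  Position 10 ('a'): continues run of 'a', length=2
  Position 11 ('a'): continues run of 'a', length=3
  Position 12 ('a'): continues run of 'a', length=4
  Position 13 ('c'): new char, reset run to 1
Longest run: 'c' with length 4

4


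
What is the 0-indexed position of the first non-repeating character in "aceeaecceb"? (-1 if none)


Input: aceeaecceb
Character frequencies:
  'a': 2
  'b': 1
  'c': 3
  'e': 4
Scanning left to right for freq == 1:
  Position 0 ('a'): freq=2, skip
  Position 1 ('c'): freq=3, skip
  Position 2 ('e'): freq=4, skip
  Position 3 ('e'): freq=4, skip
  Position 4 ('a'): freq=2, skip
  Position 5 ('e'): freq=4, skip
  Position 6 ('c'): freq=3, skip
  Position 7 ('c'): freq=3, skip
  Position 8 ('e'): freq=4, skip
  Position 9 ('b'): unique! => answer = 9

9


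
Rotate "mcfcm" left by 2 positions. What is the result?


Input: "mcfcm", rotate left by 2
First 2 characters: "mc"
Remaining characters: "fcm"
Concatenate remaining + first: "fcm" + "mc" = "fcmmc"

fcmmc


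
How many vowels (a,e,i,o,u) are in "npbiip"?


Input: npbiip
Checking each character:
  'n' at position 0: consonant
  'p' at position 1: consonant
  'b' at position 2: consonant
  'i' at position 3: vowel (running total: 1)
  'i' at position 4: vowel (running total: 2)
  'p' at position 5: consonant
Total vowels: 2

2


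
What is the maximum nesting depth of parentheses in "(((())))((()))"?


Input: "(((())))((()))"
Tracking depth:
  Position 0 '(': depth becomes 1
  Position 1 '(': depth becomes 2
  Position 2 '(': depth becomes 3
  Position 3 '(': depth becomes 4
  Position 4 ')': depth becomes 3
  Position 5 ')': depth becomes 2
  Position 6 ')': depth becomes 1
  Position 7 ')': depth becomes 0
  Position 8 '(': depth becomes 1
  Position 9 '(': depth becomes 2
  Position 10 '(': depth becomes 3
  Position 11 ')': depth becomes 2
  Position 12 ')': depth becomes 1
  Position 13 ')': depth becomes 0
Maximum depth reached: 4

4


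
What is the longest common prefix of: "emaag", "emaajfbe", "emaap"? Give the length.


Words: emaag, emaajfbe, emaap
  Position 0: all 'e' => match
  Position 1: all 'm' => match
  Position 2: all 'a' => match
  Position 3: all 'a' => match
  Position 4: ('g', 'j', 'p') => mismatch, stop
LCP = "emaa" (length 4)

4


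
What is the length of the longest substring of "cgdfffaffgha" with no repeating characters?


Input: "cgdfffaffgha"
Sliding window (track last position of each char):
  Position 0 ('c'): window [0,0] length 1 -- new best
  Position 1 ('g'): window [0,1] length 2 -- new best
  Position 2 ('d'): window [0,2] length 3 -- new best
  Position 3 ('f'): window [0,3] length 4 -- new best
  Position 4 ('f'): repeat (last at 3), move window start to 4
  Position 4 ('f'): window [4,4] length 1
  Position 5 ('f'): repeat (last at 4), move window start to 5
  Position 5 ('f'): window [5,5] length 1
  Position 6 ('a'): window [5,6] length 2
  Position 7 ('f'): repeat (last at 5), move window start to 6
  Position 7 ('f'): window [6,7] length 2
  Position 8 ('f'): repeat (last at 7), move window start to 8
  Position 8 ('f'): window [8,8] length 1
  Position 9 ('g'): window [8,9] length 2
  Position 10 ('h'): window [8,10] length 3
  Position 11 ('a'): window [8,11] length 4
Longest substring with no repeats: "cgdf" with length 4

4


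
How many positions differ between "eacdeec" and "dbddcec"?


Comparing "eacdeec" and "dbddcec" position by position:
  Position 0: 'e' vs 'd' => DIFFER
  Position 1: 'a' vs 'b' => DIFFER
  Position 2: 'c' vs 'd' => DIFFER
  Position 3: 'd' vs 'd' => same
  Position 4: 'e' vs 'c' => DIFFER
  Position 5: 'e' vs 'e' => same
  Position 6: 'c' vs 'c' => same
Positions that differ: 4

4


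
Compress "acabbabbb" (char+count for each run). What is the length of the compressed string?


Input: acabbabbb
Runs:
  'a' x 1 => "a1"
  'c' x 1 => "c1"
  'a' x 1 => "a1"
  'b' x 2 => "b2"
  'a' x 1 => "a1"
  'b' x 3 => "b3"
Compressed: "a1c1a1b2a1b3"
Compressed length: 12

12


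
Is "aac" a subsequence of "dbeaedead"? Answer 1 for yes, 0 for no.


Check if "aac" is a subsequence of "dbeaedead"
Greedy scan:
  Position 0 ('d'): no match needed
  Position 1 ('b'): no match needed
  Position 2 ('e'): no match needed
  Position 3 ('a'): matches sub[0] = 'a'
  Position 4 ('e'): no match needed
  Position 5 ('d'): no match needed
  Position 6 ('e'): no match needed
  Position 7 ('a'): matches sub[1] = 'a'
  Position 8 ('d'): no match needed
Only matched 2/3 characters => not a subsequence

0


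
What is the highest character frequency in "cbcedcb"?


Input: cbcedcb
Character counts:
  'b': 2
  'c': 3
  'd': 1
  'e': 1
Maximum frequency: 3

3


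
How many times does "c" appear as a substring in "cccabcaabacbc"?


Searching for "c" in "cccabcaabacbc"
Scanning each position:
  Position 0: "c" => MATCH
  Position 1: "c" => MATCH
  Position 2: "c" => MATCH
  Position 3: "a" => no
  Position 4: "b" => no
  Position 5: "c" => MATCH
  Position 6: "a" => no
  Position 7: "a" => no
  Position 8: "b" => no
  Position 9: "a" => no
  Position 10: "c" => MATCH
  Position 11: "b" => no
  Position 12: "c" => MATCH
Total occurrences: 6

6


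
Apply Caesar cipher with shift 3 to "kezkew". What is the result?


Caesar cipher: shift "kezkew" by 3
  'k' (pos 10) + 3 = pos 13 = 'n'
  'e' (pos 4) + 3 = pos 7 = 'h'
  'z' (pos 25) + 3 = pos 2 = 'c'
  'k' (pos 10) + 3 = pos 13 = 'n'
  'e' (pos 4) + 3 = pos 7 = 'h'
  'w' (pos 22) + 3 = pos 25 = 'z'
Result: nhcnhz

nhcnhz


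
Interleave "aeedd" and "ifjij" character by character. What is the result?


Interleaving "aeedd" and "ifjij":
  Position 0: 'a' from first, 'i' from second => "ai"
  Position 1: 'e' from first, 'f' from second => "ef"
  Position 2: 'e' from first, 'j' from second => "ej"
  Position 3: 'd' from first, 'i' from second => "di"
  Position 4: 'd' from first, 'j' from second => "dj"
Result: aiefejdidj

aiefejdidj


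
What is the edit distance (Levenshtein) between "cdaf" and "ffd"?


Computing edit distance: "cdaf" -> "ffd"
DP table:
           f    f    d
      0    1    2    3
  c   1    1    2    3
  d   2    2    2    2
  a   3    3    3    3
  f   4    3    3    4
Edit distance = dp[4][3] = 4

4


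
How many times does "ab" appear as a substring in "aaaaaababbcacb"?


Searching for "ab" in "aaaaaababbcacb"
Scanning each position:
  Position 0: "aa" => no
  Position 1: "aa" => no
  Position 2: "aa" => no
  Position 3: "aa" => no
  Position 4: "aa" => no
  Position 5: "ab" => MATCH
  Position 6: "ba" => no
  Position 7: "ab" => MATCH
  Position 8: "bb" => no
  Position 9: "bc" => no
  Position 10: "ca" => no
  Position 11: "ac" => no
  Position 12: "cb" => no
Total occurrences: 2

2


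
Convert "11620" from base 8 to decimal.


Input: "11620" in base 8
Positional expansion:
  Digit '1' (value 1) x 8^4 = 4096
  Digit '1' (value 1) x 8^3 = 512
  Digit '6' (value 6) x 8^2 = 384
  Digit '2' (value 2) x 8^1 = 16
  Digit '0' (value 0) x 8^0 = 0
Sum = 5008

5008


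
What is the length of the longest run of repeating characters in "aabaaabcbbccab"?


Input: "aabaaabcbbccab"
Scanning for longest run:
  Position 1 ('a'): continues run of 'a', length=2
  Position 2 ('b'): new char, reset run to 1
  Position 3 ('a'): new char, reset run to 1
  Position 4 ('a'): continues run of 'a', length=2
  Position 5 ('a'): continues run of 'a', length=3
  Position 6 ('b'): new char, reset run to 1
  Position 7 ('c'): new char, reset run to 1
  Position 8 ('b'): new char, reset run to 1
  Position 9 ('b'): continues run of 'b', length=2
  Position 10 ('c'): new char, reset run to 1
  Position 11 ('c'): continues run of 'c', length=2
  Position 12 ('a'): new char, reset run to 1
  Position 13 ('b'): new char, reset run to 1
Longest run: 'a' with length 3

3


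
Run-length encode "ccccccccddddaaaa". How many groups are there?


Input: ccccccccddddaaaa
Scanning for consecutive runs:
  Group 1: 'c' x 8 (positions 0-7)
  Group 2: 'd' x 4 (positions 8-11)
  Group 3: 'a' x 4 (positions 12-15)
Total groups: 3

3


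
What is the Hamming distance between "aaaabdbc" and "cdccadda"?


Comparing "aaaabdbc" and "cdccadda" position by position:
  Position 0: 'a' vs 'c' => differ
  Position 1: 'a' vs 'd' => differ
  Position 2: 'a' vs 'c' => differ
  Position 3: 'a' vs 'c' => differ
  Position 4: 'b' vs 'a' => differ
  Position 5: 'd' vs 'd' => same
  Position 6: 'b' vs 'd' => differ
  Position 7: 'c' vs 'a' => differ
Total differences (Hamming distance): 7

7


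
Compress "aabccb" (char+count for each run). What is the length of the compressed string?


Input: aabccb
Runs:
  'a' x 2 => "a2"
  'b' x 1 => "b1"
  'c' x 2 => "c2"
  'b' x 1 => "b1"
Compressed: "a2b1c2b1"
Compressed length: 8

8


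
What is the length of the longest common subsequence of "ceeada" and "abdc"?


LCS of "ceeada" and "abdc"
DP table:
           a    b    d    c
      0    0    0    0    0
  c   0    0    0    0    1
  e   0    0    0    0    1
  e   0    0    0    0    1
  a   0    1    1    1    1
  d   0    1    1    2    2
  a   0    1    1    2    2
LCS length = dp[6][4] = 2

2


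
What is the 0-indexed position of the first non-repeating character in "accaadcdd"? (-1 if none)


Input: accaadcdd
Character frequencies:
  'a': 3
  'c': 3
  'd': 3
Scanning left to right for freq == 1:
  Position 0 ('a'): freq=3, skip
  Position 1 ('c'): freq=3, skip
  Position 2 ('c'): freq=3, skip
  Position 3 ('a'): freq=3, skip
  Position 4 ('a'): freq=3, skip
  Position 5 ('d'): freq=3, skip
  Position 6 ('c'): freq=3, skip
  Position 7 ('d'): freq=3, skip
  Position 8 ('d'): freq=3, skip
  No unique character found => answer = -1

-1


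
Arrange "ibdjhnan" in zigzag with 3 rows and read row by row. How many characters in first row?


Zigzag "ibdjhnan" into 3 rows:
Placing characters:
  'i' => row 0
  'b' => row 1
  'd' => row 2
  'j' => row 1
  'h' => row 0
  'n' => row 1
  'a' => row 2
  'n' => row 1
Rows:
  Row 0: "ih"
  Row 1: "bjnn"
  Row 2: "da"
First row length: 2

2


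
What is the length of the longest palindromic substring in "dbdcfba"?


Input: "dbdcfba"
Checking substrings for palindromes:
  [0:3] "dbd" (len 3) => palindrome
Longest palindromic substring: "dbd" with length 3

3


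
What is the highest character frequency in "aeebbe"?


Input: aeebbe
Character counts:
  'a': 1
  'b': 2
  'e': 3
Maximum frequency: 3

3


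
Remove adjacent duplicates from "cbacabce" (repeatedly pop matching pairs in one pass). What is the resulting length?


Input: cbacabce
Stack-based adjacent duplicate removal:
  Read 'c': push. Stack: c
  Read 'b': push. Stack: cb
  Read 'a': push. Stack: cba
  Read 'c': push. Stack: cbac
  Read 'a': push. Stack: cbaca
  Read 'b': push. Stack: cbacab
  Read 'c': push. Stack: cbacabc
  Read 'e': push. Stack: cbacabce
Final stack: "cbacabce" (length 8)

8


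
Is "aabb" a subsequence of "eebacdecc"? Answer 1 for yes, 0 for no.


Check if "aabb" is a subsequence of "eebacdecc"
Greedy scan:
  Position 0 ('e'): no match needed
  Position 1 ('e'): no match needed
  Position 2 ('b'): no match needed
  Position 3 ('a'): matches sub[0] = 'a'
  Position 4 ('c'): no match needed
  Position 5 ('d'): no match needed
  Position 6 ('e'): no match needed
  Position 7 ('c'): no match needed
  Position 8 ('c'): no match needed
Only matched 1/4 characters => not a subsequence

0


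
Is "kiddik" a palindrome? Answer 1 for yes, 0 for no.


Input: kiddik
Reversed: kiddik
  Compare pos 0 ('k') with pos 5 ('k'): match
  Compare pos 1 ('i') with pos 4 ('i'): match
  Compare pos 2 ('d') with pos 3 ('d'): match
Result: palindrome

1


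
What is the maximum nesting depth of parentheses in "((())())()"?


Input: "((())())()"
Tracking depth:
  Position 0 '(': depth becomes 1
  Position 1 '(': depth becomes 2
  Position 2 '(': depth becomes 3
  Position 3 ')': depth becomes 2
  Position 4 ')': depth becomes 1
  Position 5 '(': depth becomes 2
  Position 6 ')': depth becomes 1
  Position 7 ')': depth becomes 0
  Position 8 '(': depth becomes 1
  Position 9 ')': depth becomes 0
Maximum depth reached: 3

3


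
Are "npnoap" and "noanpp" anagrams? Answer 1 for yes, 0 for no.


Strings: "npnoap", "noanpp"
Sorted first:  annopp
Sorted second: annopp
Sorted forms match => anagrams

1


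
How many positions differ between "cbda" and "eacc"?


Comparing "cbda" and "eacc" position by position:
  Position 0: 'c' vs 'e' => DIFFER
  Position 1: 'b' vs 'a' => DIFFER
  Position 2: 'd' vs 'c' => DIFFER
  Position 3: 'a' vs 'c' => DIFFER
Positions that differ: 4

4


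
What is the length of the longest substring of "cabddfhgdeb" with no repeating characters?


Input: "cabddfhgdeb"
Sliding window (track last position of each char):
  Position 0 ('c'): window [0,0] length 1 -- new best
  Position 1 ('a'): window [0,1] length 2 -- new best
  Position 2 ('b'): window [0,2] length 3 -- new best
  Position 3 ('d'): window [0,3] length 4 -- new best
  Position 4 ('d'): repeat (last at 3), move window start to 4
  Position 4 ('d'): window [4,4] length 1
  Position 5 ('f'): window [4,5] length 2
  Position 6 ('h'): window [4,6] length 3
  Position 7 ('g'): window [4,7] length 4
  Position 8 ('d'): repeat (last at 4), move window start to 5
  Position 8 ('d'): window [5,8] length 4
  Position 9 ('e'): window [5,9] length 5 -- new best
  Position 10 ('b'): window [5,10] length 6 -- new best
Longest substring with no repeats: "fhgdeb" with length 6

6


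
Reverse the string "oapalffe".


Input: oapalffe
Reading characters right to left:
  Position 7: 'e'
  Position 6: 'f'
  Position 5: 'f'
  Position 4: 'l'
  Position 3: 'a'
  Position 2: 'p'
  Position 1: 'a'
  Position 0: 'o'
Reversed: efflapao

efflapao


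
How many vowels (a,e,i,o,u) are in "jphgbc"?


Input: jphgbc
Checking each character:
  'j' at position 0: consonant
  'p' at position 1: consonant
  'h' at position 2: consonant
  'g' at position 3: consonant
  'b' at position 4: consonant
  'c' at position 5: consonant
Total vowels: 0

0


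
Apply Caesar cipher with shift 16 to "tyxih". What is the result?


Caesar cipher: shift "tyxih" by 16
  't' (pos 19) + 16 = pos 9 = 'j'
  'y' (pos 24) + 16 = pos 14 = 'o'
  'x' (pos 23) + 16 = pos 13 = 'n'
  'i' (pos 8) + 16 = pos 24 = 'y'
  'h' (pos 7) + 16 = pos 23 = 'x'
Result: jonyx

jonyx


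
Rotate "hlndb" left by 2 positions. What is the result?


Input: "hlndb", rotate left by 2
First 2 characters: "hl"
Remaining characters: "ndb"
Concatenate remaining + first: "ndb" + "hl" = "ndbhl"

ndbhl


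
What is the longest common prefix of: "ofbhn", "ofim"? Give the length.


Words: ofbhn, ofim
  Position 0: all 'o' => match
  Position 1: all 'f' => match
  Position 2: ('b', 'i') => mismatch, stop
LCP = "of" (length 2)

2


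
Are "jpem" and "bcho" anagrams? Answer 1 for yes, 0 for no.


Strings: "jpem", "bcho"
Sorted first:  ejmp
Sorted second: bcho
Differ at position 0: 'e' vs 'b' => not anagrams

0


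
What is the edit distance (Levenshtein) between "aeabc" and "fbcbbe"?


Computing edit distance: "aeabc" -> "fbcbbe"
DP table:
           f    b    c    b    b    e
      0    1    2    3    4    5    6
  a   1    1    2    3    4    5    6
  e   2    2    2    3    4    5    5
  a   3    3    3    3    4    5    6
  b   4    4    3    4    3    4    5
  c   5    5    4    3    4    4    5
Edit distance = dp[5][6] = 5

5


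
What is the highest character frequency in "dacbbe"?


Input: dacbbe
Character counts:
  'a': 1
  'b': 2
  'c': 1
  'd': 1
  'e': 1
Maximum frequency: 2

2


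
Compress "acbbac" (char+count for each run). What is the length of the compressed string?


Input: acbbac
Runs:
  'a' x 1 => "a1"
  'c' x 1 => "c1"
  'b' x 2 => "b2"
  'a' x 1 => "a1"
  'c' x 1 => "c1"
Compressed: "a1c1b2a1c1"
Compressed length: 10

10


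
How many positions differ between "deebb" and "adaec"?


Comparing "deebb" and "adaec" position by position:
  Position 0: 'd' vs 'a' => DIFFER
  Position 1: 'e' vs 'd' => DIFFER
  Position 2: 'e' vs 'a' => DIFFER
  Position 3: 'b' vs 'e' => DIFFER
  Position 4: 'b' vs 'c' => DIFFER
Positions that differ: 5

5


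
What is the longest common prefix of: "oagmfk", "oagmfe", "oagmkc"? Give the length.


Words: oagmfk, oagmfe, oagmkc
  Position 0: all 'o' => match
  Position 1: all 'a' => match
  Position 2: all 'g' => match
  Position 3: all 'm' => match
  Position 4: ('f', 'f', 'k') => mismatch, stop
LCP = "oagm" (length 4)

4


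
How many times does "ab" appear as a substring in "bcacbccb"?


Searching for "ab" in "bcacbccb"
Scanning each position:
  Position 0: "bc" => no
  Position 1: "ca" => no
  Position 2: "ac" => no
  Position 3: "cb" => no
  Position 4: "bc" => no
  Position 5: "cc" => no
  Position 6: "cb" => no
Total occurrences: 0

0


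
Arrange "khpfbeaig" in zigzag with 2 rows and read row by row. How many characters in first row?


Zigzag "khpfbeaig" into 2 rows:
Placing characters:
  'k' => row 0
  'h' => row 1
  'p' => row 0
  'f' => row 1
  'b' => row 0
  'e' => row 1
  'a' => row 0
  'i' => row 1
  'g' => row 0
Rows:
  Row 0: "kpbag"
  Row 1: "hfei"
First row length: 5

5


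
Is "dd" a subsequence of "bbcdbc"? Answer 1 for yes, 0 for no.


Check if "dd" is a subsequence of "bbcdbc"
Greedy scan:
  Position 0 ('b'): no match needed
  Position 1 ('b'): no match needed
  Position 2 ('c'): no match needed
  Position 3 ('d'): matches sub[0] = 'd'
  Position 4 ('b'): no match needed
  Position 5 ('c'): no match needed
Only matched 1/2 characters => not a subsequence

0


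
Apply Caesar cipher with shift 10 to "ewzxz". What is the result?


Caesar cipher: shift "ewzxz" by 10
  'e' (pos 4) + 10 = pos 14 = 'o'
  'w' (pos 22) + 10 = pos 6 = 'g'
  'z' (pos 25) + 10 = pos 9 = 'j'
  'x' (pos 23) + 10 = pos 7 = 'h'
  'z' (pos 25) + 10 = pos 9 = 'j'
Result: ogjhj

ogjhj


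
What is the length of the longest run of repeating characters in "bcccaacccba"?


Input: "bcccaacccba"
Scanning for longest run:
  Position 1 ('c'): new char, reset run to 1
  Position 2 ('c'): continues run of 'c', length=2
  Position 3 ('c'): continues run of 'c', length=3
  Position 4 ('a'): new char, reset run to 1
  Position 5 ('a'): continues run of 'a', length=2
  Position 6 ('c'): new char, reset run to 1
  Position 7 ('c'): continues run of 'c', length=2
  Position 8 ('c'): continues run of 'c', length=3
  Position 9 ('b'): new char, reset run to 1
  Position 10 ('a'): new char, reset run to 1
Longest run: 'c' with length 3

3


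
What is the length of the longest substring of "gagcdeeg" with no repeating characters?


Input: "gagcdeeg"
Sliding window (track last position of each char):
  Position 0 ('g'): window [0,0] length 1 -- new best
  Position 1 ('a'): window [0,1] length 2 -- new best
  Position 2 ('g'): repeat (last at 0), move window start to 1
  Position 2 ('g'): window [1,2] length 2
  Position 3 ('c'): window [1,3] length 3 -- new best
  Position 4 ('d'): window [1,4] length 4 -- new best
  Position 5 ('e'): window [1,5] length 5 -- new best
  Position 6 ('e'): repeat (last at 5), move window start to 6
  Position 6 ('e'): window [6,6] length 1
  Position 7 ('g'): window [6,7] length 2
Longest substring with no repeats: "agcde" with length 5

5


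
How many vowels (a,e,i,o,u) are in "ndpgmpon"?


Input: ndpgmpon
Checking each character:
  'n' at position 0: consonant
  'd' at position 1: consonant
  'p' at position 2: consonant
  'g' at position 3: consonant
  'm' at position 4: consonant
  'p' at position 5: consonant
  'o' at position 6: vowel (running total: 1)
  'n' at position 7: consonant
Total vowels: 1

1


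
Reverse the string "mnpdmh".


Input: mnpdmh
Reading characters right to left:
  Position 5: 'h'
  Position 4: 'm'
  Position 3: 'd'
  Position 2: 'p'
  Position 1: 'n'
  Position 0: 'm'
Reversed: hmdpnm

hmdpnm


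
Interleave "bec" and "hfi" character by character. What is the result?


Interleaving "bec" and "hfi":
  Position 0: 'b' from first, 'h' from second => "bh"
  Position 1: 'e' from first, 'f' from second => "ef"
  Position 2: 'c' from first, 'i' from second => "ci"
Result: bhefci

bhefci


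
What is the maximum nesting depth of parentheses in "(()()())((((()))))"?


Input: "(()()())((((()))))"
Tracking depth:
  Position 0 '(': depth becomes 1
  Position 1 '(': depth becomes 2
  Position 2 ')': depth becomes 1
  Position 3 '(': depth becomes 2
  Position 4 ')': depth becomes 1
  Position 5 '(': depth becomes 2
  Position 6 ')': depth becomes 1
  Position 7 ')': depth becomes 0
  Position 8 '(': depth becomes 1
  Position 9 '(': depth becomes 2
  Position 10 '(': depth becomes 3
  Position 11 '(': depth becomes 4
  Position 12 '(': depth becomes 5
  Position 13 ')': depth becomes 4
  Position 14 ')': depth becomes 3
  Position 15 ')': depth becomes 2
  Position 16 ')': depth becomes 1
  Position 17 ')': depth becomes 0
Maximum depth reached: 5

5
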